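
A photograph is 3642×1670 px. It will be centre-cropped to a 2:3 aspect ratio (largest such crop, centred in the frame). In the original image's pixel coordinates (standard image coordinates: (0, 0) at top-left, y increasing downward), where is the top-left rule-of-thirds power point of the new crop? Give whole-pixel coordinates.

x = 1635 px, y = 557 px

3642/1670 > 2/3, so the 2:3 crop keeps the full height 1670 and trims width to 1670 × 2/3 = 1113.33 px.
Left offset = (3642 − 1113.33)/2 = 1264.33 px; top offset = 0.
Top-left is one-third across and one-third down within the crop:
x = 1264.33 + 1 × 1113.33/3 ≈ 1635; y = 0.00 + 1 × 1670.00/3 ≈ 557.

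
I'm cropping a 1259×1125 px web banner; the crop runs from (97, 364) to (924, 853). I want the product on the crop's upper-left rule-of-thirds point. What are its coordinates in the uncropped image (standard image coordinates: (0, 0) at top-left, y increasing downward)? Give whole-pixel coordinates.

Crop width = 924 − 97 = 827 px; one third is 275.67 px.
Crop height = 853 − 364 = 489 px; one third is 163.00 px.
The upper-left point is one-third across and one-third down within the crop:
x = 97 + 1 × 275.67 ≈ 373; y = 364 + 1 × 163.00 ≈ 527.

(373, 527)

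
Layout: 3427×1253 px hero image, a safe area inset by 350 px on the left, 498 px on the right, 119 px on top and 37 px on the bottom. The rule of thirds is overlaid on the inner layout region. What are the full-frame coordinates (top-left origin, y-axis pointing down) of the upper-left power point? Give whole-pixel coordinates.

(1210, 485)

Content width = 3427 − 350 − 498 = 2579 px; content height = 1253 − 119 − 37 = 1097 px.
Upper-left is one-third across and one-third down within the inner layout region.
x = 350 + 1 × 2579/3 = 350 + 859.67 ≈ 1210
y = 119 + 1 × 1097/3 = 119 + 365.67 ≈ 485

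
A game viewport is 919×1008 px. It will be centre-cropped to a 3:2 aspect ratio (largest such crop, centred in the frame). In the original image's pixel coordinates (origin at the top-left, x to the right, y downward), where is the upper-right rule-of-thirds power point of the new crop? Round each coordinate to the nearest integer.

919/1008 < 3/2, so the 3:2 crop keeps the full width 919 and trims height to 919 × 2/3 = 612.67 px.
Top offset = (1008 − 612.67)/2 = 197.67 px; left offset = 0.
Upper-right is two-thirds across and one-third down within the crop:
x = 0.00 + 2 × 919.00/3 ≈ 613; y = 197.67 + 1 × 612.67/3 ≈ 402.

(613, 402)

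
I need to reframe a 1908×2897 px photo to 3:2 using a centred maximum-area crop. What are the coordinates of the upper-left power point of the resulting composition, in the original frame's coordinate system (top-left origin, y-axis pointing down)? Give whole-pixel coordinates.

1908/2897 < 3/2, so the 3:2 crop keeps the full width 1908 and trims height to 1908 × 2/3 = 1272.00 px.
Top offset = (2897 − 1272.00)/2 = 812.50 px; left offset = 0.
Upper-left is one-third across and one-third down within the crop:
x = 0.00 + 1 × 1908.00/3 ≈ 636; y = 812.50 + 1 × 1272.00/3 ≈ 1237.

x = 636 px, y = 1237 px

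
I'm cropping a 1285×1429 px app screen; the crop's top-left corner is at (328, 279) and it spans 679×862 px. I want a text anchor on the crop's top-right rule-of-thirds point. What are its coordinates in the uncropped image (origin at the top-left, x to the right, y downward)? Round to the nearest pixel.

One third of the crop width 679 is 226.33 px.
One third of the crop height 862 is 287.33 px.
The top-right point is two-thirds across and one-third down within the crop:
x = 328 + 2 × 226.33 ≈ 781; y = 279 + 1 × 287.33 ≈ 566.

(781, 566)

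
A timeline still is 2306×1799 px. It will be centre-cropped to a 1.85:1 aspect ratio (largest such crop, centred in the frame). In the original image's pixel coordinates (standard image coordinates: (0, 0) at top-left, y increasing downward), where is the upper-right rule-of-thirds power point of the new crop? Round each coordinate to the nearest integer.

2306/1799 < 1.85/1, so the 1.85:1 crop keeps the full width 2306 and trims height to 2306 × 1/1.85 = 1246.49 px.
Top offset = (1799 − 1246.49)/2 = 276.26 px; left offset = 0.
Upper-right is two-thirds across and one-third down within the crop:
x = 0.00 + 2 × 2306.00/3 ≈ 1537; y = 276.26 + 1 × 1246.49/3 ≈ 692.

(1537, 692)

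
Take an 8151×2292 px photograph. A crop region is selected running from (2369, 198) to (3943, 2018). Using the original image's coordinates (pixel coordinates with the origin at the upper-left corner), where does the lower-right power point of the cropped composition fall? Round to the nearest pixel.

Crop width = 3943 − 2369 = 1574 px; one third is 524.67 px.
Crop height = 2018 − 198 = 1820 px; one third is 606.67 px.
The lower-right point is two-thirds across and two-thirds down within the crop:
x = 2369 + 2 × 524.67 ≈ 3418; y = 198 + 2 × 606.67 ≈ 1411.

(3418, 1411)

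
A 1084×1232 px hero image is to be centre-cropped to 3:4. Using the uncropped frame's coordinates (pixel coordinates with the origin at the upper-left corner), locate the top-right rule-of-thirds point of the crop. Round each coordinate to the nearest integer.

1084/1232 > 3/4, so the 3:4 crop keeps the full height 1232 and trims width to 1232 × 3/4 = 924.00 px.
Left offset = (1084 − 924.00)/2 = 80.00 px; top offset = 0.
Top-right is two-thirds across and one-third down within the crop:
x = 80.00 + 2 × 924.00/3 ≈ 696; y = 0.00 + 1 × 1232.00/3 ≈ 411.

x = 696 px, y = 411 px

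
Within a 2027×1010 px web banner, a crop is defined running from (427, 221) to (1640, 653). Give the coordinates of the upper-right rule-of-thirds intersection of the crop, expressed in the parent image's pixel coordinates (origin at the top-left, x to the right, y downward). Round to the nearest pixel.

(1236, 365)

Crop width = 1640 − 427 = 1213 px; one third is 404.33 px.
Crop height = 653 − 221 = 432 px; one third is 144.00 px.
The upper-right point is two-thirds across and one-third down within the crop:
x = 427 + 2 × 404.33 ≈ 1236; y = 221 + 1 × 144.00 ≈ 365.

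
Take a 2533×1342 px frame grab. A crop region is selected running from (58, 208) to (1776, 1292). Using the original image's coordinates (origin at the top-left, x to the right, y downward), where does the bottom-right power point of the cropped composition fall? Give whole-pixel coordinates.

x = 1203 px, y = 931 px

Crop width = 1776 − 58 = 1718 px; one third is 572.67 px.
Crop height = 1292 − 208 = 1084 px; one third is 361.33 px.
The bottom-right point is two-thirds across and two-thirds down within the crop:
x = 58 + 2 × 572.67 ≈ 1203; y = 208 + 2 × 361.33 ≈ 931.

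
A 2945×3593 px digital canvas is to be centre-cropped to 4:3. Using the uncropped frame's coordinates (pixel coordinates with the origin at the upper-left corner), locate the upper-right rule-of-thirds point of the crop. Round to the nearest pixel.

2945/3593 < 4/3, so the 4:3 crop keeps the full width 2945 and trims height to 2945 × 3/4 = 2208.75 px.
Top offset = (3593 − 2208.75)/2 = 692.12 px; left offset = 0.
Upper-right is two-thirds across and one-third down within the crop:
x = 0.00 + 2 × 2945.00/3 ≈ 1963; y = 692.12 + 1 × 2208.75/3 ≈ 1428.

x = 1963 px, y = 1428 px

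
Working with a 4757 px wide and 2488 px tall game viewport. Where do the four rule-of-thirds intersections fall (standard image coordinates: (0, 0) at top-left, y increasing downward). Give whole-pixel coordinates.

(1586, 829), (3171, 829), (1586, 1659), (3171, 1659)

One third of 4757 is 1585.67; one third of 2488 is 829.33.
Vertical third lines at x = 1586 and x = 3171; horizontal third lines at y = 829 and y = 1659.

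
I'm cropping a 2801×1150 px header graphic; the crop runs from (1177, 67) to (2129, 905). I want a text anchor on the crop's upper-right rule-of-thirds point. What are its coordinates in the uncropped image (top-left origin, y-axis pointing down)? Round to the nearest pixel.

x = 1812 px, y = 346 px

Crop width = 2129 − 1177 = 952 px; one third is 317.33 px.
Crop height = 905 − 67 = 838 px; one third is 279.33 px.
The upper-right point is two-thirds across and one-third down within the crop:
x = 1177 + 2 × 317.33 ≈ 1812; y = 67 + 1 × 279.33 ≈ 346.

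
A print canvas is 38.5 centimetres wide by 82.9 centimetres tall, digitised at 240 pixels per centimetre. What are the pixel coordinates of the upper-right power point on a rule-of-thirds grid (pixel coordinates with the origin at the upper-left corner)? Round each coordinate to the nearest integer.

In pixels the canvas is 38.5 × 240 = 9240 wide and 82.9 × 240 = 19896 tall.
The upper-right point is two-thirds across and one-third down:
x = 2 × 9240/3 ≈ 6160; y = 1 × 19896/3 ≈ 6632.

(6160, 6632)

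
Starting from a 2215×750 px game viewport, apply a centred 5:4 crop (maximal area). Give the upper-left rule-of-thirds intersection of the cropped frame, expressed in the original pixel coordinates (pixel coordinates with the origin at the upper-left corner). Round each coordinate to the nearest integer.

2215/750 > 5/4, so the 5:4 crop keeps the full height 750 and trims width to 750 × 5/4 = 937.50 px.
Left offset = (2215 − 937.50)/2 = 638.75 px; top offset = 0.
Upper-left is one-third across and one-third down within the crop:
x = 638.75 + 1 × 937.50/3 ≈ 951; y = 0.00 + 1 × 750.00/3 ≈ 250.

(951, 250)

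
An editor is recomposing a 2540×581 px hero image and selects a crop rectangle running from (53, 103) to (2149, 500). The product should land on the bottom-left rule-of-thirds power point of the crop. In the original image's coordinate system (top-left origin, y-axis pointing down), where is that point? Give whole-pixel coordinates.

Crop width = 2149 − 53 = 2096 px; one third is 698.67 px.
Crop height = 500 − 103 = 397 px; one third is 132.33 px.
The bottom-left point is one-third across and two-thirds down within the crop:
x = 53 + 1 × 698.67 ≈ 752; y = 103 + 2 × 132.33 ≈ 368.

x = 752 px, y = 368 px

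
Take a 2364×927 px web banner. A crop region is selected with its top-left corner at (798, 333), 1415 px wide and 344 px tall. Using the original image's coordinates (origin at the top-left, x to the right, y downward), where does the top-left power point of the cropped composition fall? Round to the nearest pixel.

(1270, 448)

One third of the crop width 1415 is 471.67 px.
One third of the crop height 344 is 114.67 px.
The top-left point is one-third across and one-third down within the crop:
x = 798 + 1 × 471.67 ≈ 1270; y = 333 + 1 × 114.67 ≈ 448.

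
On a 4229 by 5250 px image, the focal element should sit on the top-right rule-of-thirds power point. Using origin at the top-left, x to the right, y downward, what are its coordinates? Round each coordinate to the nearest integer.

The top-right point sits two-thirds of the way across and one-third of the way down.
x = 2 × 4229/3 ≈ 2819; y = 1 × 5250/3 ≈ 1750.

(2819, 1750)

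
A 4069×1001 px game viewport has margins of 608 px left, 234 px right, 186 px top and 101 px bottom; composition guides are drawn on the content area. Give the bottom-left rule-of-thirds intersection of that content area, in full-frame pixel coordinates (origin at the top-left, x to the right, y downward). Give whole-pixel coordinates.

Content width = 4069 − 608 − 234 = 3227 px; content height = 1001 − 186 − 101 = 714 px.
Bottom-left is one-third across and two-thirds down within the content area.
x = 608 + 1 × 3227/3 = 608 + 1075.67 ≈ 1684
y = 186 + 2 × 714/3 = 186 + 476.00 ≈ 662

x = 1684 px, y = 662 px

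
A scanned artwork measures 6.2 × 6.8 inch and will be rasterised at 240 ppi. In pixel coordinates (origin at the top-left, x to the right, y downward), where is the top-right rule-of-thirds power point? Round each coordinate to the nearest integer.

(992, 544)

In pixels the canvas is 6.2 × 240 = 1488 wide and 6.8 × 240 = 1632 tall.
The top-right point is two-thirds across and one-third down:
x = 2 × 1488/3 ≈ 992; y = 1 × 1632/3 ≈ 544.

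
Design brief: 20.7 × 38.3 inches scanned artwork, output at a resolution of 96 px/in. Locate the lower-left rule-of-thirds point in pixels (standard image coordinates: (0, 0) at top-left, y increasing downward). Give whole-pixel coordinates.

In pixels the canvas is 20.7 × 96 = 1987.2 wide and 38.3 × 96 = 3676.8 tall.
The lower-left point is one-third across and two-thirds down:
x = 1 × 1987.2/3 ≈ 662; y = 2 × 3676.8/3 ≈ 2451.

x = 662 px, y = 2451 px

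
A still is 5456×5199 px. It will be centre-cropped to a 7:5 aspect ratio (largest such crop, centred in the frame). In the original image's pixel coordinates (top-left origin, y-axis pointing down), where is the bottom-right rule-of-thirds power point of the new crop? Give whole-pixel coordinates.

5456/5199 < 7/5, so the 7:5 crop keeps the full width 5456 and trims height to 5456 × 5/7 = 3897.14 px.
Top offset = (5199 − 3897.14)/2 = 650.93 px; left offset = 0.
Bottom-right is two-thirds across and two-thirds down within the crop:
x = 0.00 + 2 × 5456.00/3 ≈ 3637; y = 650.93 + 2 × 3897.14/3 ≈ 3249.

(3637, 3249)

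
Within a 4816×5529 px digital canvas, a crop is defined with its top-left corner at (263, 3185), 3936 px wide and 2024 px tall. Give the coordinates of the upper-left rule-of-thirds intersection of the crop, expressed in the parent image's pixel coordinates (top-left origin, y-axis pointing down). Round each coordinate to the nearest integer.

One third of the crop width 3936 is 1312.00 px.
One third of the crop height 2024 is 674.67 px.
The upper-left point is one-third across and one-third down within the crop:
x = 263 + 1 × 1312.00 ≈ 1575; y = 3185 + 1 × 674.67 ≈ 3860.

(1575, 3860)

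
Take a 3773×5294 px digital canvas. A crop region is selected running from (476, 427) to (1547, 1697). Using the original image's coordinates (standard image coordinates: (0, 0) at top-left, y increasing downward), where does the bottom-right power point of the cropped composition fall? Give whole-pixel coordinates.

Crop width = 1547 − 476 = 1071 px; one third is 357.00 px.
Crop height = 1697 − 427 = 1270 px; one third is 423.33 px.
The bottom-right point is two-thirds across and two-thirds down within the crop:
x = 476 + 2 × 357.00 ≈ 1190; y = 427 + 2 × 423.33 ≈ 1274.

x = 1190 px, y = 1274 px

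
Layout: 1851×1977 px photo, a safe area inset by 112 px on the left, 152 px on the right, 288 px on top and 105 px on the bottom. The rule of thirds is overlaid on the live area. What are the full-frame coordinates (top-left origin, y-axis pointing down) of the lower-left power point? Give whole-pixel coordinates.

x = 641 px, y = 1344 px

Content width = 1851 − 112 − 152 = 1587 px; content height = 1977 − 288 − 105 = 1584 px.
Lower-left is one-third across and two-thirds down within the live area.
x = 112 + 1 × 1587/3 = 112 + 529.00 ≈ 641
y = 288 + 2 × 1584/3 = 288 + 1056.00 ≈ 1344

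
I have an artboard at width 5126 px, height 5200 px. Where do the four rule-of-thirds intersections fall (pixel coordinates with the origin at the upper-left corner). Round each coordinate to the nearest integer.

(1709, 1733), (3417, 1733), (1709, 3467), (3417, 3467)

One third of 5126 is 1708.67; one third of 5200 is 1733.33.
Vertical third lines at x = 1709 and x = 3417; horizontal third lines at y = 1733 and y = 3467.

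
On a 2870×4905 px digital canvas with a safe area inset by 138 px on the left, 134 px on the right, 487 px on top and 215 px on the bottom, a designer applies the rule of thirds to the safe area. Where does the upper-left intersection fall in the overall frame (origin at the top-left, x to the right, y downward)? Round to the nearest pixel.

Content width = 2870 − 138 − 134 = 2598 px; content height = 4905 − 487 − 215 = 4203 px.
Upper-left is one-third across and one-third down within the safe area.
x = 138 + 1 × 2598/3 = 138 + 866.00 ≈ 1004
y = 487 + 1 × 4203/3 = 487 + 1401.00 ≈ 1888

(1004, 1888)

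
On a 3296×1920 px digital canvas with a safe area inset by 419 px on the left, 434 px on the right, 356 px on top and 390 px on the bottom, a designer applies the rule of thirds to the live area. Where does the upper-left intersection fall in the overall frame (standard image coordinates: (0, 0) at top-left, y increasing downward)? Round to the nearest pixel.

Content width = 3296 − 419 − 434 = 2443 px; content height = 1920 − 356 − 390 = 1174 px.
Upper-left is one-third across and one-third down within the live area.
x = 419 + 1 × 2443/3 = 419 + 814.33 ≈ 1233
y = 356 + 1 × 1174/3 = 356 + 391.33 ≈ 747

(1233, 747)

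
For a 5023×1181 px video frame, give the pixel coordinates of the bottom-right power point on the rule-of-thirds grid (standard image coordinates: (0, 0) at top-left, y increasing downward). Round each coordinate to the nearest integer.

(3349, 787)

The bottom-right point sits two-thirds of the way across and two-thirds of the way down.
x = 2 × 5023/3 ≈ 3349; y = 2 × 1181/3 ≈ 787.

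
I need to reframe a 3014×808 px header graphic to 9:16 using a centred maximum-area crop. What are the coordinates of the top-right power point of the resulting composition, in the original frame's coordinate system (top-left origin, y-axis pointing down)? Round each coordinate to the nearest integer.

(1583, 269)

3014/808 > 9/16, so the 9:16 crop keeps the full height 808 and trims width to 808 × 9/16 = 454.50 px.
Left offset = (3014 − 454.50)/2 = 1279.75 px; top offset = 0.
Top-right is two-thirds across and one-third down within the crop:
x = 1279.75 + 2 × 454.50/3 ≈ 1583; y = 0.00 + 1 × 808.00/3 ≈ 269.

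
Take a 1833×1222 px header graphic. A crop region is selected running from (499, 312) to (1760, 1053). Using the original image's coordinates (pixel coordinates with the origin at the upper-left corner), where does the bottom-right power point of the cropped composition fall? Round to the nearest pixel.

x = 1340 px, y = 806 px

Crop width = 1760 − 499 = 1261 px; one third is 420.33 px.
Crop height = 1053 − 312 = 741 px; one third is 247.00 px.
The bottom-right point is two-thirds across and two-thirds down within the crop:
x = 499 + 2 × 420.33 ≈ 1340; y = 312 + 2 × 247.00 ≈ 806.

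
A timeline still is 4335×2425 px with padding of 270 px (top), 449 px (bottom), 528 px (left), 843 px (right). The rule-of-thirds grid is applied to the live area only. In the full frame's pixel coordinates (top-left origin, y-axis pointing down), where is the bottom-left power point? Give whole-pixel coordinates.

Content width = 4335 − 528 − 843 = 2964 px; content height = 2425 − 270 − 449 = 1706 px.
Bottom-left is one-third across and two-thirds down within the live area.
x = 528 + 1 × 2964/3 = 528 + 988.00 ≈ 1516
y = 270 + 2 × 1706/3 = 270 + 1137.33 ≈ 1407

x = 1516 px, y = 1407 px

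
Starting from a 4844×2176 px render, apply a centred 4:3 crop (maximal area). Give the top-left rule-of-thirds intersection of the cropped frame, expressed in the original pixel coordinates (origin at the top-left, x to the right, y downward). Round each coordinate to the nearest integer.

4844/2176 > 4/3, so the 4:3 crop keeps the full height 2176 and trims width to 2176 × 4/3 = 2901.33 px.
Left offset = (4844 − 2901.33)/2 = 971.33 px; top offset = 0.
Top-left is one-third across and one-third down within the crop:
x = 971.33 + 1 × 2901.33/3 ≈ 1938; y = 0.00 + 1 × 2176.00/3 ≈ 725.

(1938, 725)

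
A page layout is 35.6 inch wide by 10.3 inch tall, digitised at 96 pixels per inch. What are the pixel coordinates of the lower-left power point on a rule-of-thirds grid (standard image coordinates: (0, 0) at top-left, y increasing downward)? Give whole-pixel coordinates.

In pixels the canvas is 35.6 × 96 = 3417.6 wide and 10.3 × 96 = 988.8 tall.
The lower-left point is one-third across and two-thirds down:
x = 1 × 3417.6/3 ≈ 1139; y = 2 × 988.8/3 ≈ 659.

(1139, 659)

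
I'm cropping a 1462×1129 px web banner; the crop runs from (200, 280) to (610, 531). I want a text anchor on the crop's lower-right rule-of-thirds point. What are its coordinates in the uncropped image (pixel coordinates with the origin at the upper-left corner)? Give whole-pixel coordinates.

Crop width = 610 − 200 = 410 px; one third is 136.67 px.
Crop height = 531 − 280 = 251 px; one third is 83.67 px.
The lower-right point is two-thirds across and two-thirds down within the crop:
x = 200 + 2 × 136.67 ≈ 473; y = 280 + 2 × 83.67 ≈ 447.

x = 473 px, y = 447 px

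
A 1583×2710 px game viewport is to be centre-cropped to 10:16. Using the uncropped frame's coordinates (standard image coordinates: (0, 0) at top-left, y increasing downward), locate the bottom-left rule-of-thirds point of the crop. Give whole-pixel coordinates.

1583/2710 < 10/16, so the 10:16 crop keeps the full width 1583 and trims height to 1583 × 16/10 = 2532.80 px.
Top offset = (2710 − 2532.80)/2 = 88.60 px; left offset = 0.
Bottom-left is one-third across and two-thirds down within the crop:
x = 0.00 + 1 × 1583.00/3 ≈ 528; y = 88.60 + 2 × 2532.80/3 ≈ 1777.

(528, 1777)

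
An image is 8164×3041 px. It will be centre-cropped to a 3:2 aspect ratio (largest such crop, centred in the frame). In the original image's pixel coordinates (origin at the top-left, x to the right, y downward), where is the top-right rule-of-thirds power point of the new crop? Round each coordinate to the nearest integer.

8164/3041 > 3/2, so the 3:2 crop keeps the full height 3041 and trims width to 3041 × 3/2 = 4561.50 px.
Left offset = (8164 − 4561.50)/2 = 1801.25 px; top offset = 0.
Top-right is two-thirds across and one-third down within the crop:
x = 1801.25 + 2 × 4561.50/3 ≈ 4842; y = 0.00 + 1 × 3041.00/3 ≈ 1014.

x = 4842 px, y = 1014 px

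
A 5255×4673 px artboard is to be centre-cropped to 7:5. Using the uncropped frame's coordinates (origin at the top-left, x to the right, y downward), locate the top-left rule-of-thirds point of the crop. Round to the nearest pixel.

5255/4673 < 7/5, so the 7:5 crop keeps the full width 5255 and trims height to 5255 × 5/7 = 3753.57 px.
Top offset = (4673 − 3753.57)/2 = 459.71 px; left offset = 0.
Top-left is one-third across and one-third down within the crop:
x = 0.00 + 1 × 5255.00/3 ≈ 1752; y = 459.71 + 1 × 3753.57/3 ≈ 1711.

x = 1752 px, y = 1711 px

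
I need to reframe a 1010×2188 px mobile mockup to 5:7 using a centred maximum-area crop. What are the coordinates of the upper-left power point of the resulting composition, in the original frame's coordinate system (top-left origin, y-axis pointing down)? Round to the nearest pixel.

(337, 858)

1010/2188 < 5/7, so the 5:7 crop keeps the full width 1010 and trims height to 1010 × 7/5 = 1414.00 px.
Top offset = (2188 − 1414.00)/2 = 387.00 px; left offset = 0.
Upper-left is one-third across and one-third down within the crop:
x = 0.00 + 1 × 1010.00/3 ≈ 337; y = 387.00 + 1 × 1414.00/3 ≈ 858.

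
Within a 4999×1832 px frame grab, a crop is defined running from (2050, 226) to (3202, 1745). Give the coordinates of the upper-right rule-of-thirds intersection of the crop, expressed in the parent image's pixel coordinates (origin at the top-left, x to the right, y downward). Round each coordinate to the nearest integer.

(2818, 732)

Crop width = 3202 − 2050 = 1152 px; one third is 384.00 px.
Crop height = 1745 − 226 = 1519 px; one third is 506.33 px.
The upper-right point is two-thirds across and one-third down within the crop:
x = 2050 + 2 × 384.00 ≈ 2818; y = 226 + 1 × 506.33 ≈ 732.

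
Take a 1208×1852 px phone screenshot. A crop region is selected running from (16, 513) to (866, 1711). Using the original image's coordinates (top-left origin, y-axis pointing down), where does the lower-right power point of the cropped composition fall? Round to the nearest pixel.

x = 583 px, y = 1312 px

Crop width = 866 − 16 = 850 px; one third is 283.33 px.
Crop height = 1711 − 513 = 1198 px; one third is 399.33 px.
The lower-right point is two-thirds across and two-thirds down within the crop:
x = 16 + 2 × 283.33 ≈ 583; y = 513 + 2 × 399.33 ≈ 1312.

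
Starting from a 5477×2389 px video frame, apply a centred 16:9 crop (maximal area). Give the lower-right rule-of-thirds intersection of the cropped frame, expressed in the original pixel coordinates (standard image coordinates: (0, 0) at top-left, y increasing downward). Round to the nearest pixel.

5477/2389 > 16/9, so the 16:9 crop keeps the full height 2389 and trims width to 2389 × 16/9 = 4247.11 px.
Left offset = (5477 − 4247.11)/2 = 614.94 px; top offset = 0.
Lower-right is two-thirds across and two-thirds down within the crop:
x = 614.94 + 2 × 4247.11/3 ≈ 3446; y = 0.00 + 2 × 2389.00/3 ≈ 1593.

x = 3446 px, y = 1593 px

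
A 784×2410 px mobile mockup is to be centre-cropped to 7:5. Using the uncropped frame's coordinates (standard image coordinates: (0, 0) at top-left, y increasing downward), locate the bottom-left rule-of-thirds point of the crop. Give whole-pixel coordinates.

784/2410 < 7/5, so the 7:5 crop keeps the full width 784 and trims height to 784 × 5/7 = 560.00 px.
Top offset = (2410 − 560.00)/2 = 925.00 px; left offset = 0.
Bottom-left is one-third across and two-thirds down within the crop:
x = 0.00 + 1 × 784.00/3 ≈ 261; y = 925.00 + 2 × 560.00/3 ≈ 1298.

x = 261 px, y = 1298 px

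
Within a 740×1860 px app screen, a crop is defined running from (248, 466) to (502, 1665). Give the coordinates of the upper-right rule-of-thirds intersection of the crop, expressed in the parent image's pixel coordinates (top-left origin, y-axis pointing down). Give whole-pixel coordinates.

Crop width = 502 − 248 = 254 px; one third is 84.67 px.
Crop height = 1665 − 466 = 1199 px; one third is 399.67 px.
The upper-right point is two-thirds across and one-third down within the crop:
x = 248 + 2 × 84.67 ≈ 417; y = 466 + 1 × 399.67 ≈ 866.

(417, 866)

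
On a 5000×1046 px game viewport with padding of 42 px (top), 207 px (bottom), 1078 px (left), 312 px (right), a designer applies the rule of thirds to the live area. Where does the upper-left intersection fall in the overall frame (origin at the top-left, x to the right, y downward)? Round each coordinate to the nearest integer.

Content width = 5000 − 1078 − 312 = 3610 px; content height = 1046 − 42 − 207 = 797 px.
Upper-left is one-third across and one-third down within the live area.
x = 1078 + 1 × 3610/3 = 1078 + 1203.33 ≈ 2281
y = 42 + 1 × 797/3 = 42 + 265.67 ≈ 308

(2281, 308)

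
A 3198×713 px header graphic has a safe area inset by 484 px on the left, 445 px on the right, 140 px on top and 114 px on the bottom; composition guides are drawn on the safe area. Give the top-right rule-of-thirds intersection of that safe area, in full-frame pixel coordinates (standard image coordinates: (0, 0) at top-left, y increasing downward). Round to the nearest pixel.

Content width = 3198 − 484 − 445 = 2269 px; content height = 713 − 140 − 114 = 459 px.
Top-right is two-thirds across and one-third down within the safe area.
x = 484 + 2 × 2269/3 = 484 + 1512.67 ≈ 1997
y = 140 + 1 × 459/3 = 140 + 153.00 ≈ 293

(1997, 293)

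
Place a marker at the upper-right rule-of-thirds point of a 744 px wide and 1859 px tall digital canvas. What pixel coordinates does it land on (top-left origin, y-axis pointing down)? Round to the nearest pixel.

The upper-right point sits two-thirds of the way across and one-third of the way down.
x = 2 × 744/3 ≈ 496; y = 1 × 1859/3 ≈ 620.

x = 496 px, y = 620 px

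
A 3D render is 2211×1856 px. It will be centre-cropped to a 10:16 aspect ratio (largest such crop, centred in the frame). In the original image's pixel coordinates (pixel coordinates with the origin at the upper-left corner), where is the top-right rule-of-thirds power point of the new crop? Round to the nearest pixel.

(1299, 619)

2211/1856 > 10/16, so the 10:16 crop keeps the full height 1856 and trims width to 1856 × 10/16 = 1160.00 px.
Left offset = (2211 − 1160.00)/2 = 525.50 px; top offset = 0.
Top-right is two-thirds across and one-third down within the crop:
x = 525.50 + 2 × 1160.00/3 ≈ 1299; y = 0.00 + 1 × 1856.00/3 ≈ 619.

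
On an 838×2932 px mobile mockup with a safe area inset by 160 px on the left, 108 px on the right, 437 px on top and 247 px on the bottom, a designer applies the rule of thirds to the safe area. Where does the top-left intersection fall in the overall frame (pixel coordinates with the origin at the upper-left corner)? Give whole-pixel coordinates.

x = 350 px, y = 1186 px

Content width = 838 − 160 − 108 = 570 px; content height = 2932 − 437 − 247 = 2248 px.
Top-left is one-third across and one-third down within the safe area.
x = 160 + 1 × 570/3 = 160 + 190.00 ≈ 350
y = 437 + 1 × 2248/3 = 437 + 749.33 ≈ 1186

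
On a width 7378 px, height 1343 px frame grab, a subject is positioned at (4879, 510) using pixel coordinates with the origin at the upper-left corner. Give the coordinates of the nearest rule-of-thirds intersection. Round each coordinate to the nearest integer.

x = 4919 px, y = 448 px

Third lines: x ∈ {2459, 4919}, y ∈ {448, 895}.
4879 is closer to x = 4919; 510 is closer to y = 448.
So the nearest intersection is the upper-right power point.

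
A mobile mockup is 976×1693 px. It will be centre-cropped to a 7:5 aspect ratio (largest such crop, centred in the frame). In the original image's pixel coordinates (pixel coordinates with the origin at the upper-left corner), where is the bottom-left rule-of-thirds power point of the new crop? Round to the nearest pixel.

(325, 963)

976/1693 < 7/5, so the 7:5 crop keeps the full width 976 and trims height to 976 × 5/7 = 697.14 px.
Top offset = (1693 − 697.14)/2 = 497.93 px; left offset = 0.
Bottom-left is one-third across and two-thirds down within the crop:
x = 0.00 + 1 × 976.00/3 ≈ 325; y = 497.93 + 2 × 697.14/3 ≈ 963.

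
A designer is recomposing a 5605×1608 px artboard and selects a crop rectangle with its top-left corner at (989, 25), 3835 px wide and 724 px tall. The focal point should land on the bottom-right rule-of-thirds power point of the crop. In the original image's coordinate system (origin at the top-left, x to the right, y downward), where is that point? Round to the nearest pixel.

x = 3546 px, y = 508 px

One third of the crop width 3835 is 1278.33 px.
One third of the crop height 724 is 241.33 px.
The bottom-right point is two-thirds across and two-thirds down within the crop:
x = 989 + 2 × 1278.33 ≈ 3546; y = 25 + 2 × 241.33 ≈ 508.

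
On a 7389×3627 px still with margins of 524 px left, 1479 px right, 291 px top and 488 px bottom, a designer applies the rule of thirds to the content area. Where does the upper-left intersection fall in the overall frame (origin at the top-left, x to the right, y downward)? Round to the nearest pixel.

x = 2319 px, y = 1240 px

Content width = 7389 − 524 − 1479 = 5386 px; content height = 3627 − 291 − 488 = 2848 px.
Upper-left is one-third across and one-third down within the content area.
x = 524 + 1 × 5386/3 = 524 + 1795.33 ≈ 2319
y = 291 + 1 × 2848/3 = 291 + 949.33 ≈ 1240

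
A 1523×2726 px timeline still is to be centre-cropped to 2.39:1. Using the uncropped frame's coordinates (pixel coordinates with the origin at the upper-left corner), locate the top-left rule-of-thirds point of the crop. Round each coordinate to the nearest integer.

1523/2726 < 2.39/1, so the 2.39:1 crop keeps the full width 1523 and trims height to 1523 × 1/2.39 = 637.24 px.
Top offset = (2726 − 637.24)/2 = 1044.38 px; left offset = 0.
Top-left is one-third across and one-third down within the crop:
x = 0.00 + 1 × 1523.00/3 ≈ 508; y = 1044.38 + 1 × 637.24/3 ≈ 1257.

(508, 1257)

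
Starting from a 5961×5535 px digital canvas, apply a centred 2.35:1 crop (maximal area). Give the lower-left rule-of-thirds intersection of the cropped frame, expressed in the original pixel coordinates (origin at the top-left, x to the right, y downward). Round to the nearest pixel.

x = 1987 px, y = 3190 px

5961/5535 < 2.35/1, so the 2.35:1 crop keeps the full width 5961 and trims height to 5961 × 1/2.35 = 2536.60 px.
Top offset = (5535 − 2536.60)/2 = 1499.20 px; left offset = 0.
Lower-left is one-third across and two-thirds down within the crop:
x = 0.00 + 1 × 5961.00/3 ≈ 1987; y = 1499.20 + 2 × 2536.60/3 ≈ 3190.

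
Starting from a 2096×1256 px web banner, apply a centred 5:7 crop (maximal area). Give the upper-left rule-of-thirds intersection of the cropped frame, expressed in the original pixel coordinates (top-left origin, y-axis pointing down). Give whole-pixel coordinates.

x = 898 px, y = 419 px

2096/1256 > 5/7, so the 5:7 crop keeps the full height 1256 and trims width to 1256 × 5/7 = 897.14 px.
Left offset = (2096 − 897.14)/2 = 599.43 px; top offset = 0.
Upper-left is one-third across and one-third down within the crop:
x = 599.43 + 1 × 897.14/3 ≈ 898; y = 0.00 + 1 × 1256.00/3 ≈ 419.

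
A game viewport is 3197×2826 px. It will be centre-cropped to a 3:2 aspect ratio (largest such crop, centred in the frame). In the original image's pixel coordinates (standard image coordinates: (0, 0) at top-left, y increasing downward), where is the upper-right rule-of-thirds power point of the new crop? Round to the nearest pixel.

3197/2826 < 3/2, so the 3:2 crop keeps the full width 3197 and trims height to 3197 × 2/3 = 2131.33 px.
Top offset = (2826 − 2131.33)/2 = 347.33 px; left offset = 0.
Upper-right is two-thirds across and one-third down within the crop:
x = 0.00 + 2 × 3197.00/3 ≈ 2131; y = 347.33 + 1 × 2131.33/3 ≈ 1058.

(2131, 1058)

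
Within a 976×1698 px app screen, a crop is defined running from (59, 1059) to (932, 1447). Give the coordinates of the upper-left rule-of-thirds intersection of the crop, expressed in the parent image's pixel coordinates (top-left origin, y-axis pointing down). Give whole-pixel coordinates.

x = 350 px, y = 1188 px

Crop width = 932 − 59 = 873 px; one third is 291.00 px.
Crop height = 1447 − 1059 = 388 px; one third is 129.33 px.
The upper-left point is one-third across and one-third down within the crop:
x = 59 + 1 × 291.00 ≈ 350; y = 1059 + 1 × 129.33 ≈ 1188.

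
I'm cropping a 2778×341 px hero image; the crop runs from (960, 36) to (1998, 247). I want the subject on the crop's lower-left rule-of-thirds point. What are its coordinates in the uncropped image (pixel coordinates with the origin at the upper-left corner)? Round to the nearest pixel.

Crop width = 1998 − 960 = 1038 px; one third is 346.00 px.
Crop height = 247 − 36 = 211 px; one third is 70.33 px.
The lower-left point is one-third across and two-thirds down within the crop:
x = 960 + 1 × 346.00 ≈ 1306; y = 36 + 2 × 70.33 ≈ 177.

x = 1306 px, y = 177 px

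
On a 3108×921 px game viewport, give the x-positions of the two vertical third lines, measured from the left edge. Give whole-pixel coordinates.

x = 1036 px and x = 2072 px

3108 / 3 = 1036, so the vertical lines sit at one and two thirds of 3108.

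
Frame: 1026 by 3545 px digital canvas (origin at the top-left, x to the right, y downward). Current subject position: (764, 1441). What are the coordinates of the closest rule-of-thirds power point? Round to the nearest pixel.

x = 684 px, y = 1182 px

Third lines: x ∈ {342, 684}, y ∈ {1182, 2363}.
764 is closer to x = 684; 1441 is closer to y = 1182.
So the nearest intersection is the upper-right power point.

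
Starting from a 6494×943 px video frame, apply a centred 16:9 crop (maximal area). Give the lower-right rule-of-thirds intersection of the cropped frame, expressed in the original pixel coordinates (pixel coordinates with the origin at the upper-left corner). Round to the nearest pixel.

6494/943 > 16/9, so the 16:9 crop keeps the full height 943 and trims width to 943 × 16/9 = 1676.44 px.
Left offset = (6494 − 1676.44)/2 = 2408.78 px; top offset = 0.
Lower-right is two-thirds across and two-thirds down within the crop:
x = 2408.78 + 2 × 1676.44/3 ≈ 3526; y = 0.00 + 2 × 943.00/3 ≈ 629.

(3526, 629)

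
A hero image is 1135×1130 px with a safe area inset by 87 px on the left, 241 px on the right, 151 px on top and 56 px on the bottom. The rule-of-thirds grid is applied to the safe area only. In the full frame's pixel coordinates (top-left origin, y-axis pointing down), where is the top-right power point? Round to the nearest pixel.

x = 625 px, y = 459 px

Content width = 1135 − 87 − 241 = 807 px; content height = 1130 − 151 − 56 = 923 px.
Top-right is two-thirds across and one-third down within the safe area.
x = 87 + 2 × 807/3 = 87 + 538.00 ≈ 625
y = 151 + 1 × 923/3 = 151 + 307.67 ≈ 459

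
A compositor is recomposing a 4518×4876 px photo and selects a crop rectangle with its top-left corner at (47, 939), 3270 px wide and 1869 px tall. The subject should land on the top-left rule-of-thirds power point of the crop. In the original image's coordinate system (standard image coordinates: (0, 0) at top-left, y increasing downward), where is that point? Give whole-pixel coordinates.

(1137, 1562)

One third of the crop width 3270 is 1090.00 px.
One third of the crop height 1869 is 623.00 px.
The top-left point is one-third across and one-third down within the crop:
x = 47 + 1 × 1090.00 ≈ 1137; y = 939 + 1 × 623.00 ≈ 1562.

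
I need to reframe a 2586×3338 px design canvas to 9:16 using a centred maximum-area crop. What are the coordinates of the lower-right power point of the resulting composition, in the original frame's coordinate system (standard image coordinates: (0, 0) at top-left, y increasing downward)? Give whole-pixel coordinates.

(1606, 2225)

2586/3338 > 9/16, so the 9:16 crop keeps the full height 3338 and trims width to 3338 × 9/16 = 1877.62 px.
Left offset = (2586 − 1877.62)/2 = 354.19 px; top offset = 0.
Lower-right is two-thirds across and two-thirds down within the crop:
x = 354.19 + 2 × 1877.62/3 ≈ 1606; y = 0.00 + 2 × 3338.00/3 ≈ 2225.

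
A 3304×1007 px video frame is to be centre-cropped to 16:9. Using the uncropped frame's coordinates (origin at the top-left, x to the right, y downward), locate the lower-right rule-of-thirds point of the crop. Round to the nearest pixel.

3304/1007 > 16/9, so the 16:9 crop keeps the full height 1007 and trims width to 1007 × 16/9 = 1790.22 px.
Left offset = (3304 − 1790.22)/2 = 756.89 px; top offset = 0.
Lower-right is two-thirds across and two-thirds down within the crop:
x = 756.89 + 2 × 1790.22/3 ≈ 1950; y = 0.00 + 2 × 1007.00/3 ≈ 671.

x = 1950 px, y = 671 px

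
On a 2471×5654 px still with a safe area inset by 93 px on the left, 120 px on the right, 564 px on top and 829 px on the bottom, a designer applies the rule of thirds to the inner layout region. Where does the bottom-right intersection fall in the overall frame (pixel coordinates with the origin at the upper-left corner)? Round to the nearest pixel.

(1598, 3405)

Content width = 2471 − 93 − 120 = 2258 px; content height = 5654 − 564 − 829 = 4261 px.
Bottom-right is two-thirds across and two-thirds down within the inner layout region.
x = 93 + 2 × 2258/3 = 93 + 1505.33 ≈ 1598
y = 564 + 2 × 4261/3 = 564 + 2840.67 ≈ 3405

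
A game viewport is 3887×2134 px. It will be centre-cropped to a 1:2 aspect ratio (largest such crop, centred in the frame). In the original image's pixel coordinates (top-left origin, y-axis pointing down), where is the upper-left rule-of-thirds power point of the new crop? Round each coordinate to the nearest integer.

3887/2134 > 1/2, so the 1:2 crop keeps the full height 2134 and trims width to 2134 × 1/2 = 1067.00 px.
Left offset = (3887 − 1067.00)/2 = 1410.00 px; top offset = 0.
Upper-left is one-third across and one-third down within the crop:
x = 1410.00 + 1 × 1067.00/3 ≈ 1766; y = 0.00 + 1 × 2134.00/3 ≈ 711.

x = 1766 px, y = 711 px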